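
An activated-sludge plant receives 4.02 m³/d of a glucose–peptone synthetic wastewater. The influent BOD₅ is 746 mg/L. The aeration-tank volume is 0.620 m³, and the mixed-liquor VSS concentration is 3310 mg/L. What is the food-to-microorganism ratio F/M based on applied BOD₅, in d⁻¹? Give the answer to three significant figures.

F/M = applied load / biomass = Q·S₀/(V·X) = 4.02 × 746 / (0.6200 × 3310) = 1.461 d⁻¹.

F/M ≈ 1.46 d⁻¹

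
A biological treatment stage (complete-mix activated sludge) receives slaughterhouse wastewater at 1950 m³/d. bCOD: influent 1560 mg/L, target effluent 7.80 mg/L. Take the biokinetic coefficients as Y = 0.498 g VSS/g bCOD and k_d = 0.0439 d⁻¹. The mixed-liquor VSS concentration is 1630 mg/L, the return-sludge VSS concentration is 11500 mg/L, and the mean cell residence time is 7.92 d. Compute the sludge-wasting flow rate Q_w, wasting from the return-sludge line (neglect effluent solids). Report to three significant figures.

Q_w ≈ 97.3 m³/d

From the SRT design equation V = Y Q (S₀−S) θ_c / [X (1 + k_d θ_c)] = 0.498 × 1950 × (1560 − 7.80) × 7.92 / [1630 × (1 + 0.0439 × 7.92)] = 1.19×10^7 / 2197 = 5435 m³.
Q_w = (V·X)/(θ_c X_r) = 5435 × 1630 / (7.92 × 11500) = 97.26 m³/d.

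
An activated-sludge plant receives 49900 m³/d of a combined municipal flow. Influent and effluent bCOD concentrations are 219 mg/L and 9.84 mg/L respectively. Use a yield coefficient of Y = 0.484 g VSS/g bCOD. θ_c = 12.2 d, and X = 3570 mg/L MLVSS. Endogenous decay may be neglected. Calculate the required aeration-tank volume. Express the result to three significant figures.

Biomass mass balance (decay neglected): V·X = Y·Q·(S₀ − S)·θ_c, so V = 0.484 × 49900 × (219 − 9.84) × 12.2 / 3570 = 17263 m³.

V ≈ 17300 m³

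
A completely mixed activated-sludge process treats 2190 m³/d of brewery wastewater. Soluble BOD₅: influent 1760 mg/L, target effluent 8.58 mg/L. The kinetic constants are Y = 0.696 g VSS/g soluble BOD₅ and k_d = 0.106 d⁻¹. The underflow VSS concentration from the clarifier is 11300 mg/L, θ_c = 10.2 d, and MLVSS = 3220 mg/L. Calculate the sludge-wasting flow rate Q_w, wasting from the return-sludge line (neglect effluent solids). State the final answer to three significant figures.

Q_w ≈ 114 m³/d

From the SRT design equation V = Y Q (S₀−S) θ_c / [X (1 + k_d θ_c)] = 0.696 × 2190 × (1760 − 8.58) × 10.2 / [3220 × (1 + 0.106 × 10.2)] = 2.72×10^7 / 6701 = 4063 m³.
θ_c = V·X/(Q_w·X_r) when wasting from the recycle, so Q_w = V·X/(θ_c·X_r) = 4063 × 3220 / (10.2 × 11300) = 113.5 m³/d.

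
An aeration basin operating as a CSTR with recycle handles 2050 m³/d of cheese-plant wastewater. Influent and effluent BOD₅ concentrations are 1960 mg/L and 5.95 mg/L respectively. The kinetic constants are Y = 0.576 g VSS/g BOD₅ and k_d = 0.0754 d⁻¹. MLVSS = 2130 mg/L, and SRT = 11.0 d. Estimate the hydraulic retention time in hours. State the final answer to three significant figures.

τ ≈ 76.3 h

From the SRT design equation V = Y Q (S₀−S) θ_c / [X (1 + k_d θ_c)] = 0.576 × 2050 × (1960 − 5.95) × 11.0 / [2130 × (1 + 0.0754 × 11.0)] = 2.54×10^7 / 3897 = 6514 m³.
τ = V/Q = 6514/2050 = 3.177 d, or 76.26 h.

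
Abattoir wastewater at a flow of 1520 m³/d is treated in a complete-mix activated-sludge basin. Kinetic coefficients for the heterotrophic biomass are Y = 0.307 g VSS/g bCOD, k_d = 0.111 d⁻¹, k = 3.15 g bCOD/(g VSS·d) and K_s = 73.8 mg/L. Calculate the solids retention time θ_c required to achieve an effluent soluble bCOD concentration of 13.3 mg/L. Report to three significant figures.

At the target effluent, Y k S/(K_s+S) = 0.307×3.15×13.3/87.10 = 0.1477 d⁻¹.
θ_c = 1/(μ − k_d) = 1/(0.1477 − 0.111) = 1/0.03667 = 27.27 d.

θ_c ≈ 27.3 d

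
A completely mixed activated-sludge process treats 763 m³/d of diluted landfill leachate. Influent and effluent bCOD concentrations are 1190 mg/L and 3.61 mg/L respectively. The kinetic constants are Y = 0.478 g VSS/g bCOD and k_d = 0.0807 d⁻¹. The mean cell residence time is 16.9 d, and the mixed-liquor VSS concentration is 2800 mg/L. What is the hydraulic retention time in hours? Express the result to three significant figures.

τ ≈ 34.8 h

Rearranging the biomass balance for a CMAS with decay, V = Y·Q·ΔS·θ_c / [X·(1+k_d θ_c)] = 0.478 × 763 × (1190 − 3.61) × 16.9 / [2800 × (1 + 0.0807 × 16.9)] = 7.31×10^6 / 6619 = 1105 m³.
Hydraulic retention time τ = V/Q = 1105 / 763 = 1.448 d = 34.75 h.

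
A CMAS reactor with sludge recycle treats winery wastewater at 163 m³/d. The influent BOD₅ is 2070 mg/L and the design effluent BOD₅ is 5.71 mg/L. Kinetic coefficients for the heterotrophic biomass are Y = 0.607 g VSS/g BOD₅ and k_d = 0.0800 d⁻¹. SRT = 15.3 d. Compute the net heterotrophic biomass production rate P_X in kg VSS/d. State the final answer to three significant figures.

P_X ≈ 91.8 kg VSS/d

Correct the yield for decay: Y_obs = Y/(1 + k_d θ_c) = 0.607 / (1 + 0.0800 × 15.3) = 0.607 / 2.224 = 0.2729.
Substrate removed = Q·(S₀ − S) = 163 m³/d × (2070 − 5.71) g/m³ = 3.36×10^5 g/d = 336.5 kg/d.
P_X = Y_obs · Q(S₀ − S) = 0.2729 × 336.5 = 91.84 kg VSS/d.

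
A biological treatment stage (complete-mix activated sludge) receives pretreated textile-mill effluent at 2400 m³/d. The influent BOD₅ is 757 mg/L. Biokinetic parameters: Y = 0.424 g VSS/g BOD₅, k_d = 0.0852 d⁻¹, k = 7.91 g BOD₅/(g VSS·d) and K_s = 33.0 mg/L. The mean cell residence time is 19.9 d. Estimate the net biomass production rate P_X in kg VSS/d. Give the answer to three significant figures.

P_X ≈ 285 kg VSS/d

Effluent substrate depends only on kinetics and SRT: S = K_s(1 + k_d θ_c) / [θ_c(Yk − k_d) − 1] = 33.0 × (1 + 0.0852 × 19.9) / [19.9 × (0.424 × 7.91 − 0.0852) − 1] = 88.95 / 64.05 = 1.389 mg/L.
Correct the yield for decay: Y_obs = Y/(1 + k_d θ_c) = 0.424 / (1 + 0.0852 × 19.9) = 0.424 / 2.695 = 0.1573.
ΔS = 757 − 1.39 = 755.6 mg/L, so the substrate removal rate is 2400 × 755.6/1000 = 1813 kg BOD₅/d.
P_X = Y_obs · Q(S₀ − S) = 0.1573 × 1813 = 285.3 kg VSS/d.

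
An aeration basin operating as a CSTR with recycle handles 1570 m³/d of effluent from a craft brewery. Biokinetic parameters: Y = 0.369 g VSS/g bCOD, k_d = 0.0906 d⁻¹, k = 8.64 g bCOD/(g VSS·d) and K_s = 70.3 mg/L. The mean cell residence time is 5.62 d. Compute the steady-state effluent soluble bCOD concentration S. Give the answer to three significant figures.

S ≈ 6.47 mg/L

For a completely mixed reactor with recycle the Lawrence–McCarty relation gives S = K_s·(1 + k_d·θ_c) / [θ_c·(Y·k − k_d) − 1] = 70.3 × (1 + 0.0906 × 5.62) / [5.62 × (0.369 × 8.64 − 0.0906) − 1] = 106.1 / 16.41 = 6.466 mg/L.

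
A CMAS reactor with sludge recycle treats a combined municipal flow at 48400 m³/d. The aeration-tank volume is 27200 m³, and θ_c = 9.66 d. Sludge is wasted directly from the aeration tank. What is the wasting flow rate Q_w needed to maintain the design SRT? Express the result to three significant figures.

With mixed-liquor wasting, θ_c = V/Q_w, so Q_w = V/θ_c = 27200/9.66 = 2816 m³/d.

Q_w ≈ 2820 m³/d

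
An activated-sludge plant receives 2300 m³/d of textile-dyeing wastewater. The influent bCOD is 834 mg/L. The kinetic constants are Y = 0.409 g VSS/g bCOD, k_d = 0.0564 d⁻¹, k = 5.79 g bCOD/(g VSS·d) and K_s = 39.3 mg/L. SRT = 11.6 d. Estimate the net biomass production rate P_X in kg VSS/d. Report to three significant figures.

For a completely mixed reactor with recycle the Lawrence–McCarty relation gives S = K_s·(1 + k_d·θ_c) / [θ_c·(Y·k − k_d) − 1] = 39.3 × (1 + 0.0564 × 11.6) / [11.6 × (0.409 × 5.79 − 0.0564) − 1] = 65.01 / 25.82 = 2.518 mg/L.
Observed yield with endogenous decay: Y_obs = Y / (1 + k_d·θ_c) = 0.409 / (1 + 0.0564 × 11.6) = 0.409 / 1.654 = 0.2472 g VSS/g bCOD.
Mass of bCOD removed per day: Q(S₀ − S) = 2300 × 831.5 g/m³ = 1912 kg/d.
Biomass produced: P_X = Y_obs·Q·ΔS = 0.2472 × 1912 ≈ 472.8 kg VSS/d.

P_X ≈ 473 kg VSS/d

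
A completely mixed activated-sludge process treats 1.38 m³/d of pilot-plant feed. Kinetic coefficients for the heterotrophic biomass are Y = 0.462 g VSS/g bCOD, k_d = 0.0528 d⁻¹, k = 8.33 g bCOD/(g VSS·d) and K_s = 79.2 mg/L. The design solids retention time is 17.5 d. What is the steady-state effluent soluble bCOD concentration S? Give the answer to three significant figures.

S ≈ 2.33 mg/L

From the Monod/SRT balance for a CMAS, S = K_s·(1+k_d θ_c)/[θ_c·(Y k − k_d) − 1] = 79.2 × (1 + 0.0528 × 17.5) / [17.5 × (0.462 × 8.33 − 0.0528) − 1] = 152.4 / 65.42 = 2.329 mg/L.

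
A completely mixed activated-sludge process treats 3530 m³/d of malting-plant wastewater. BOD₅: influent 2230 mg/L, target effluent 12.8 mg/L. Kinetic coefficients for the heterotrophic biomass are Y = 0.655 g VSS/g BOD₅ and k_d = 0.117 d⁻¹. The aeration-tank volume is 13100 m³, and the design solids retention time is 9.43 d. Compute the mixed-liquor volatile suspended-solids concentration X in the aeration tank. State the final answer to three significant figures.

X ≈ 1750 mg/L

X = Y·Q·ΔS·θ_c / [V·(1 + k_d θ_c)] = 0.655 × 3530 × (2230 − 12.8) × 9.43 / [13100 × (1 + 0.117 × 9.43)] = 1755 mg/L.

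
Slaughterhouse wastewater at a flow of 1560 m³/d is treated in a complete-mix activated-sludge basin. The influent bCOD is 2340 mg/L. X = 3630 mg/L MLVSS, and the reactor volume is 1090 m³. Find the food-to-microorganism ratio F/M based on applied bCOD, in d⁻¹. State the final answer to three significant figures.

F/M ≈ 0.923 d⁻¹

F/M = applied load / biomass = Q·S₀/(V·X) = 1560 × 2340 / (1090 × 3630) = 0.9226 d⁻¹.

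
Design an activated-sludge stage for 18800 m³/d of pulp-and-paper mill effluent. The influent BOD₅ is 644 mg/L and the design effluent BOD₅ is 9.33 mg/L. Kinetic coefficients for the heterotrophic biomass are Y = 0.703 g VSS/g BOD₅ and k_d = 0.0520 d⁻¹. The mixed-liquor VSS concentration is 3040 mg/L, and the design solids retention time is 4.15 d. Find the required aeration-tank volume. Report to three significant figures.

Steady-state biomass mass balance: V·X·(1 + k_d·θ_c) = Y·Q·(S₀ − S)·θ_c, so V = 0.703 × 18800 × (644 − 9.33) × 4.15 / [3040 × (1 + 0.0520 × 4.15)] = 3.48×10^7 / 3696 = 9418 m³.

V ≈ 9420 m³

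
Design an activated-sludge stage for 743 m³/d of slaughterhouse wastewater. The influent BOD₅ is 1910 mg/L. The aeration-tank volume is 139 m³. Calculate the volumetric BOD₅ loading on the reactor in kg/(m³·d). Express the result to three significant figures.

L_v ≈ 10.2 kg BOD₅/(m³·d)

Applied BOD₅ load per unit volume = Q·S₀/V = (743 × 1910/1000)/139.0 = 10.21 kg BOD₅·m⁻³·d⁻¹.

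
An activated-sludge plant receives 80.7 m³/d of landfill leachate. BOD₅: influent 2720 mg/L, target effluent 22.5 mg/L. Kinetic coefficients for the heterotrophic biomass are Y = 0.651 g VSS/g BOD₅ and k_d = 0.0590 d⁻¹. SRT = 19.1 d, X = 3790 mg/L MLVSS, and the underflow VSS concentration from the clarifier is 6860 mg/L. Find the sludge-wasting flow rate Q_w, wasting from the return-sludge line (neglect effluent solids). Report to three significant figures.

Q_w ≈ 9.71 m³/d

Rearranging the biomass balance for a CMAS with decay, V = Y·Q·ΔS·θ_c / [X·(1+k_d θ_c)] = 0.651 × 80.7 × (2720 − 22.5) × 19.1 / [3790 × (1 + 0.0590 × 19.1)] = 2.71×10^6 / 8061 = 335.8 m³.
Wasting from the return line (neglecting effluent solids): Q_w = V·X / (θ_c·X_r) = 335.8 × 3790 / (19.1 × 6860) = 9.713 m³/d.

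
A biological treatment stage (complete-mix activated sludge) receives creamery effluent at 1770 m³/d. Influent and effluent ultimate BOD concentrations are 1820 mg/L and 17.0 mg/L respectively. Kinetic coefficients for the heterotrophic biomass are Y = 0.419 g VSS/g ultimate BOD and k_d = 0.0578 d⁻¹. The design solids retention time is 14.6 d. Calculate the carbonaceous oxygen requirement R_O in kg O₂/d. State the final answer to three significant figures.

R_O ≈ 2160 kg O₂/d

Observed yield with endogenous decay: Y_obs = Y / (1 + k_d·θ_c) = 0.419 / (1 + 0.0578 × 14.6) = 0.419 / 1.844 = 0.2272 g VSS/g ultimate BOD.
Q·(S₀ − S) = 1770 × (1820 − 17.0) × 10⁻³ = 3191 kg/d removed.
Net sludge production P_X = 0.2272 × 3191 = 725.2 kg VSS/d.
R_O = Q·(S₀ − S) − 1.42·P_X = 3191 − 1.42 × 725.2 = 2162 kg O₂/d.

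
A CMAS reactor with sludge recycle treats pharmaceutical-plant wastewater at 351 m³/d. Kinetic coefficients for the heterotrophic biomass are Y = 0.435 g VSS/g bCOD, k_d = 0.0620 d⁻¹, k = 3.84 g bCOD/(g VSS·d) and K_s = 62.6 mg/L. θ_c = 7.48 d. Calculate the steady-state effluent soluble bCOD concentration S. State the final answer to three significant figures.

S ≈ 8.31 mg/L

For a completely mixed reactor with recycle the Lawrence–McCarty relation gives S = K_s·(1 + k_d·θ_c) / [θ_c·(Y·k − k_d) − 1] = 62.6 × (1 + 0.0620 × 7.48) / [7.48 × (0.435 × 3.84 − 0.0620) − 1] = 91.63 / 11.03 = 8.307 mg/L.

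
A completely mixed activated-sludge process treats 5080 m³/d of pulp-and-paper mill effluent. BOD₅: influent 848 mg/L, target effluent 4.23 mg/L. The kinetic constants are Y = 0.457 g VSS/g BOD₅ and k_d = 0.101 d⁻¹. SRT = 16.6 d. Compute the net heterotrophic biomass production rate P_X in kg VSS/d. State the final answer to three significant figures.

Y_obs = Y / (1 + k_d θ_c) = 0.457 / (1 + 0.101 × 16.6) = 0.457 / 2.677 = 0.1707.
Substrate removed = Q·(S₀ − S) = 5080 m³/d × (848 − 4.23) g/m³ = 4.29×10^6 g/d = 4286 kg/d.
Biomass produced: P_X = Y_obs·Q·ΔS = 0.1707 × 4286 ≈ 731.8 kg VSS/d.

P_X ≈ 732 kg VSS/d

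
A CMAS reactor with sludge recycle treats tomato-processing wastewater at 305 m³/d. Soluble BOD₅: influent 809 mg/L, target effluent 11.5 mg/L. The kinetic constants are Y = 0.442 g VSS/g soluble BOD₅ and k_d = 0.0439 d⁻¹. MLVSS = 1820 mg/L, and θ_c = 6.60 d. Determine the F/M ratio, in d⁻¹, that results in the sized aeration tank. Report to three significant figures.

Steady-state biomass mass balance: V·X·(1 + k_d·θ_c) = Y·Q·(S₀ − S)·θ_c, so V = 0.442 × 305 × (809 − 11.5) × 6.60 / [1820 × (1 + 0.0439 × 6.60)] = 7.1×10^5 / 2347 = 302.3 m³.
F/M = Q·S₀ / (V·X) = 305 × 809 / (302.3 × 1820) = 0.4485 g soluble BOD₅·(g VSS·d)⁻¹.

F/M ≈ 0.448 d⁻¹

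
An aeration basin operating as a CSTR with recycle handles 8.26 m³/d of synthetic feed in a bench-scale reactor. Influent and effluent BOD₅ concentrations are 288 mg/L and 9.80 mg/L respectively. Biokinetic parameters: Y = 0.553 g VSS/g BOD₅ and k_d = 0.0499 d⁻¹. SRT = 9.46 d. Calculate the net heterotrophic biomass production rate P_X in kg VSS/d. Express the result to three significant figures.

P_X ≈ 0.863 kg VSS/d

The observed yield is Y_obs = Y/(1 + k_d·θ_c) = 0.553 / (1 + 0.0499 × 9.46) = 0.553 / 1.472 = 0.3757 g VSS per g BOD₅ removed.
Substrate removed = Q·(S₀ − S) = 8.26 m³/d × (288 − 9.80) g/m³ = 2.3×10^3 g/d = 2.298 kg/d.
Biomass produced: P_X = Y_obs·Q·ΔS = 0.3757 × 2.298 ≈ 0.8633 kg VSS/d.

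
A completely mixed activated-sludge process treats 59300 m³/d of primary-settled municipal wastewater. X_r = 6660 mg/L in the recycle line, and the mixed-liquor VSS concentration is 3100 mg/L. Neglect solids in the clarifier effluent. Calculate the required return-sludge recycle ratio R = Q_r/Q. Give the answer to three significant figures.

R ≈ 0.871

Solids balance on the clarifier gives (1+R)X = R·X_r, so R = X/(X_r − X) = 3100 / (6660 − 3100) = 0.8708.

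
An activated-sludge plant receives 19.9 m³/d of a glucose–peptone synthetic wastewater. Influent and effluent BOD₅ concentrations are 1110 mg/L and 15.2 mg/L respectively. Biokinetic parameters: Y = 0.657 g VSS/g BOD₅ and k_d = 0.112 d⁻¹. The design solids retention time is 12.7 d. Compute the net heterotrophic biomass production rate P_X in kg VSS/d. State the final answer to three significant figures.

P_X ≈ 5.91 kg VSS/d

Observed yield with endogenous decay: Y_obs = Y / (1 + k_d·θ_c) = 0.657 / (1 + 0.112 × 12.7) = 0.657 / 2.422 = 0.2712 g VSS/g BOD₅.
Substrate removed = Q·(S₀ − S) = 19.9 m³/d × (1110 − 15.2) g/m³ = 2.18×10^4 g/d = 21.79 kg/d.
Biomass produced: P_X = Y_obs·Q·ΔS = 0.2712 × 21.79 ≈ 5.909 kg VSS/d.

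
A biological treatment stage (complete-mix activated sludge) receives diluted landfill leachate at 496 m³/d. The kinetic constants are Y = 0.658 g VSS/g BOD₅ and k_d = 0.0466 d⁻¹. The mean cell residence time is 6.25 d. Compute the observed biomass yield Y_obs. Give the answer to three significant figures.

Y_obs = Y / (1 + k_d θ_c) = 0.658 / (1 + 0.0466 × 6.25) = 0.658 / 1.291 = 0.5096.

Y_obs ≈ 0.510 g VSS/g BOD₅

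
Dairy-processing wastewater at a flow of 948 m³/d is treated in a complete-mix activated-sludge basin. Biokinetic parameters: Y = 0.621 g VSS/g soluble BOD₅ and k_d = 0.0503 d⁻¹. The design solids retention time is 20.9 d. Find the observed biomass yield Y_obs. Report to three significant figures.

Y_obs ≈ 0.303 g VSS/g soluble BOD₅

Correct the yield for decay: Y_obs = Y/(1 + k_d θ_c) = 0.621 / (1 + 0.0503 × 20.9) = 0.621 / 2.051 = 0.3027.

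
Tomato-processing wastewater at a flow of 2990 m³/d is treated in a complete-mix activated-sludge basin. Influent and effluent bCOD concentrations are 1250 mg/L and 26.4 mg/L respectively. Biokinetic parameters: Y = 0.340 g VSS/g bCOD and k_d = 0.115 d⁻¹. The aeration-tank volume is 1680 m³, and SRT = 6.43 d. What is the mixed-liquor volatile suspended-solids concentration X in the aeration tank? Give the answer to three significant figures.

From V·X·(1 + k_d·θ_c) = Y·Q·(S₀ − S)·θ_c: X = 0.340 × 2990 × (1250 − 26.4) × 6.43 / [1680 × (1 + 0.115 × 6.43)] = 2737 mg/L.

X ≈ 2740 mg/L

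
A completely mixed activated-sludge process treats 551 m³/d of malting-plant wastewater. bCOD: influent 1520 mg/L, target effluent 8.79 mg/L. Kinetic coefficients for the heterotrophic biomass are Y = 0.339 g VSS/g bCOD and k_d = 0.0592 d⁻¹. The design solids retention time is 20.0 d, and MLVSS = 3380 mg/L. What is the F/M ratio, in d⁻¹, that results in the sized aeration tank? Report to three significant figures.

F/M ≈ 0.324 d⁻¹

Rearranging the biomass balance for a CMAS with decay, V = Y·Q·ΔS·θ_c / [X·(1+k_d θ_c)] = 0.339 × 551 × (1520 − 8.79) × 20.0 / [3380 × (1 + 0.0592 × 20.0)] = 5.65×10^6 / 7382 = 764.8 m³.
F/M = applied load / biomass = Q·S₀/(V·X) = 551 × 1520 / (764.8 × 3380) = 0.3240 d⁻¹.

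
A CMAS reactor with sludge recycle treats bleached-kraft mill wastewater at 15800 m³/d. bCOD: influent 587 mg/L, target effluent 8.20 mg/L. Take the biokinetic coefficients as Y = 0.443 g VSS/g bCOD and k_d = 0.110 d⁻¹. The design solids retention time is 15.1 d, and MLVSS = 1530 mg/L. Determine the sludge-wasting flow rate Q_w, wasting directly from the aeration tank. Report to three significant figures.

Q_w ≈ 995 m³/d

Rearranging the biomass balance for a CMAS with decay, V = Y·Q·ΔS·θ_c / [X·(1+k_d θ_c)] = 0.443 × 15800 × (587 − 8.20) × 15.1 / [1530 × (1 + 0.110 × 15.1)] = 6.12×10^7 / 4071 = 15026 m³.
Wasting from the aeration tank: Q_w = V / θ_c = 15026 / 15.1 = 995.1 m³/d.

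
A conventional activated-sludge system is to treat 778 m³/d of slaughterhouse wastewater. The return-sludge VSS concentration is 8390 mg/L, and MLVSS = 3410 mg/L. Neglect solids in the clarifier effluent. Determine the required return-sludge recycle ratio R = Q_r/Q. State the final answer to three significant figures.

R ≈ 0.685

Solids balance on the clarifier gives (1+R)X = R·X_r, so R = X/(X_r − X) = 3410 / (8390 − 3410) = 0.6847.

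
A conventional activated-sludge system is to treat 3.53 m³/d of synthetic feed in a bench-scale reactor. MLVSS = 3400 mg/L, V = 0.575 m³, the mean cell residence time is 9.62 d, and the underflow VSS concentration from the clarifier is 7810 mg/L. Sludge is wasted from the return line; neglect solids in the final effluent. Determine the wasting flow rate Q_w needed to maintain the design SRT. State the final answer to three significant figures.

Q_w ≈ 0.0260 m³/d

Q_w = (V·X)/(θ_c X_r) = 0.5750 × 3400 / (9.62 × 7810) = 0.02602 m³/d.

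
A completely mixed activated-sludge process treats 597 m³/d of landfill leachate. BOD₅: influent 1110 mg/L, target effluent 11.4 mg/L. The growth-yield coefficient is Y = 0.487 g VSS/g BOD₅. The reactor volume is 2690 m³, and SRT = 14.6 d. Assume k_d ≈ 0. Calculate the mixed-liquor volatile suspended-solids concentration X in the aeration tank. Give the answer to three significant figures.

X ≈ 1730 mg/L

From V·X = Y·Q·(S₀ − S)·θ_c (decay neglected): X = 0.487 × 597 × (1110 − 11.4) × 14.6 / 2690 = 1734 mg/L.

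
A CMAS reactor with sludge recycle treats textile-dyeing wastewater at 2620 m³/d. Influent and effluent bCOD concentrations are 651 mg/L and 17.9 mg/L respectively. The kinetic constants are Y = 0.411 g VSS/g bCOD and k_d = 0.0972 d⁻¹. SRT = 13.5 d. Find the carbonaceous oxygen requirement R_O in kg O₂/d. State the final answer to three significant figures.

R_O ≈ 1240 kg O₂/d

Y_obs = Y / (1 + k_d θ_c) = 0.411 / (1 + 0.0972 × 13.5) = 0.411 / 2.312 = 0.1778.
Q·(S₀ − S) = 2620 × (651 − 17.9) × 10⁻³ = 1659 kg/d removed.
Net sludge production P_X = 0.1778 × 1659 = 294.8 kg VSS/d.
Carbonaceous O₂ demand = substrate oxidised − cell-mass equivalent = 1659 − 1.42 × 294.8 = 1240 kg O₂/d.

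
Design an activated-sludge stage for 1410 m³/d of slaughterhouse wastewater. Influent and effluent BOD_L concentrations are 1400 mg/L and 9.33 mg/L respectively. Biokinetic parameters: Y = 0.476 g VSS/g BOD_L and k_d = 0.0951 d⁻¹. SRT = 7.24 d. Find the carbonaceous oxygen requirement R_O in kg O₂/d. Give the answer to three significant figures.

The observed yield is Y_obs = Y/(1 + k_d·θ_c) = 0.476 / (1 + 0.0951 × 7.24) = 0.476 / 1.689 = 0.2819 g VSS per g BOD_L removed.
ΔS = 1400 − 9.33 = 1391 mg/L, so the substrate removal rate is 1410 × 1391/1000 = 1961 kg BOD_L/d.
Net sludge production P_X = 0.2819 × 1961 = 552.8 kg VSS/d.
R_O = Q·(S₀ − S) − 1.42·P_X = 1961 − 1.42 × 552.8 = 1176 kg O₂/d.

R_O ≈ 1180 kg O₂/d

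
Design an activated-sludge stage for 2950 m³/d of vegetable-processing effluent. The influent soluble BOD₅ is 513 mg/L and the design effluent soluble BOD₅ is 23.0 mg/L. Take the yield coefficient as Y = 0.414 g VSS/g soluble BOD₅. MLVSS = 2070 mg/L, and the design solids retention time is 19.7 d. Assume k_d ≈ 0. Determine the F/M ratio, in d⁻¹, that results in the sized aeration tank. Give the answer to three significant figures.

F/M ≈ 0.128 d⁻¹

Biomass mass balance (decay neglected): V·X = Y·Q·(S₀ − S)·θ_c, so V = 0.414 × 2950 × (513 − 23.0) × 19.7 / 2070 = 5695 m³.
F/M = Q·S₀ / (V·X) = 2950 × 513 / (5695 × 2070) = 0.1284 g soluble BOD₅·(g VSS·d)⁻¹.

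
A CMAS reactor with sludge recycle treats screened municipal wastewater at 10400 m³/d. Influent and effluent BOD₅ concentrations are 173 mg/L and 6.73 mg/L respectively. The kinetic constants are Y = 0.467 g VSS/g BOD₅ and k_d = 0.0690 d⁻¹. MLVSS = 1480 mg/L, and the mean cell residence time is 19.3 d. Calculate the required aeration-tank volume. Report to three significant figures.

V ≈ 4520 m³

Rearranging the biomass balance for a CMAS with decay, V = Y·Q·ΔS·θ_c / [X·(1+k_d θ_c)] = 0.467 × 10400 × (173 − 6.73) × 19.3 / [1480 × (1 + 0.0690 × 19.3)] = 1.56×10^7 / 3451 = 4516 m³.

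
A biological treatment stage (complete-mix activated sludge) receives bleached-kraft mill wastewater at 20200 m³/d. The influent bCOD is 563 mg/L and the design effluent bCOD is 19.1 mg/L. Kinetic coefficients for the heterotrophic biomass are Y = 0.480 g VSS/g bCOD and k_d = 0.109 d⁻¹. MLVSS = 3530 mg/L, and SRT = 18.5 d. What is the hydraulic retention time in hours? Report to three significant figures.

τ ≈ 10.9 h

Steady-state biomass mass balance: V·X·(1 + k_d·θ_c) = Y·Q·(S₀ − S)·θ_c, so V = 0.480 × 20200 × (563 − 19.1) × 18.5 / [3530 × (1 + 0.109 × 18.5)] = 9.76×10^7 / 10648 = 9162 m³.
τ = V/Q = 9162/20200 = 0.4536 d, or 10.89 h.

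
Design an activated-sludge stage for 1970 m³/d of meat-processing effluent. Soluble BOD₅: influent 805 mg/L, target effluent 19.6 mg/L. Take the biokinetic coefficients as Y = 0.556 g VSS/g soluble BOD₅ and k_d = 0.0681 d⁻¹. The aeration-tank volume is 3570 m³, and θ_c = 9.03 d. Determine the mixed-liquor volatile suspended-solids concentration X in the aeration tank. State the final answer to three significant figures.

X ≈ 1350 mg/L

From V·X·(1 + k_d·θ_c) = Y·Q·(S₀ − S)·θ_c: X = 0.556 × 1970 × (805 − 19.6) × 9.03 / [3570 × (1 + 0.0681 × 9.03)] = 1347 mg/L.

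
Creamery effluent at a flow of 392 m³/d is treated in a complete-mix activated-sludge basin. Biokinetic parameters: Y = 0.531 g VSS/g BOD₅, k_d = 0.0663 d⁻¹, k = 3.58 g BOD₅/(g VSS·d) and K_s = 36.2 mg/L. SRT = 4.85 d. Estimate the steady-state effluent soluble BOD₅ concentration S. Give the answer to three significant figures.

For a completely mixed reactor with recycle the Lawrence–McCarty relation gives S = K_s·(1 + k_d·θ_c) / [θ_c·(Y·k − k_d) − 1] = 36.2 × (1 + 0.0663 × 4.85) / [4.85 × (0.531 × 3.58 − 0.0663) − 1] = 47.84 / 7.898 = 6.057 mg/L.

S ≈ 6.06 mg/L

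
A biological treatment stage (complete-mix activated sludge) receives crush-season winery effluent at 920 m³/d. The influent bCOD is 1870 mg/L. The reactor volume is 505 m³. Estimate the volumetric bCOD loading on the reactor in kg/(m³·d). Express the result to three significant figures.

Volumetric loading L_v = Q·S₀ / V = 920 × 1870 g/m³ / 505.0 m³ = 3407 g/(m³·d) = 3.407 kg bCOD/(m³·d).

L_v ≈ 3.41 kg bCOD/(m³·d)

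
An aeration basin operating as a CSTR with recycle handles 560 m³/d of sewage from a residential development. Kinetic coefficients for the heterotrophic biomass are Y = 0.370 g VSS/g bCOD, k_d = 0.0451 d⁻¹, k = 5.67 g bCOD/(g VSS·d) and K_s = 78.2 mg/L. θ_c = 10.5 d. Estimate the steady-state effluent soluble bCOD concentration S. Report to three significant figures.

S ≈ 5.61 mg/L

For a completely mixed reactor with recycle the Lawrence–McCarty relation gives S = K_s·(1 + k_d·θ_c) / [θ_c·(Y·k − k_d) − 1] = 78.2 × (1 + 0.0451 × 10.5) / [10.5 × (0.370 × 5.67 − 0.0451) − 1] = 115.2 / 20.55 = 5.606 mg/L.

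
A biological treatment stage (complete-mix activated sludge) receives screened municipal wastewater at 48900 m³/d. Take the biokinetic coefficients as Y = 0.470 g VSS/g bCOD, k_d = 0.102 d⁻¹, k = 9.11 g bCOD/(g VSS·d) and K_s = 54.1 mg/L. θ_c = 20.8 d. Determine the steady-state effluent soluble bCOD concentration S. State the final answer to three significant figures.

S ≈ 1.97 mg/L

From the Monod/SRT balance for a CMAS, S = K_s·(1+k_d θ_c)/[θ_c·(Y k − k_d) − 1] = 54.1 × (1 + 0.102 × 20.8) / [20.8 × (0.470 × 9.11 − 0.102) − 1] = 168.9 / 85.94 = 1.965 mg/L.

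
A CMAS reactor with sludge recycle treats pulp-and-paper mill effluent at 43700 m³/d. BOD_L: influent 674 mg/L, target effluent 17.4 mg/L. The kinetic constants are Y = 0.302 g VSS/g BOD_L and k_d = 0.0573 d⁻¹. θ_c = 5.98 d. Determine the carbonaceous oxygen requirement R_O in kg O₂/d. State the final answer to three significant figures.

R_O ≈ 19500 kg O₂/d

Correct the yield for decay: Y_obs = Y/(1 + k_d θ_c) = 0.302 / (1 + 0.0573 × 5.98) = 0.302 / 1.343 = 0.2249.
Q·(S₀ − S) = 43700 × (674 − 17.4) × 10⁻³ = 28693 kg/d removed.
Biomass synthesised: P_X = Y_obs × 28693 = 6454 kg VSS/d.
R_O = Q·(S₀ − S) − 1.42·P_X = 28693 − 1.42 × 6454 = 19529 kg O₂/d.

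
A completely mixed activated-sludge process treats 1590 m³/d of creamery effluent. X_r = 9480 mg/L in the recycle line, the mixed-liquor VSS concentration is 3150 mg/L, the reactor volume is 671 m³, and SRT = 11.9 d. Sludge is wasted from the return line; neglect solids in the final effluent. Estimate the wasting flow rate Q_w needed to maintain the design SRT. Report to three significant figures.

θ_c = V·X/(Q_w·X_r) when wasting from the recycle, so Q_w = V·X/(θ_c·X_r) = 671.0 × 3150 / (11.9 × 9480) = 18.74 m³/d.

Q_w ≈ 18.7 m³/d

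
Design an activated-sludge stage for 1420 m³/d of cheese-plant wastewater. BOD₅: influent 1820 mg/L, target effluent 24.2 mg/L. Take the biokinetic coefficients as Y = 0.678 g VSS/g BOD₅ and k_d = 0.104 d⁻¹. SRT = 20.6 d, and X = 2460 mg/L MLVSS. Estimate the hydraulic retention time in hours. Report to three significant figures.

τ ≈ 77.9 h

From the SRT design equation V = Y Q (S₀−S) θ_c / [X (1 + k_d θ_c)] = 0.678 × 1420 × (1820 − 24.2) × 20.6 / [2460 × (1 + 0.104 × 20.6)] = 3.56×10^7 / 7730 = 4607 m³.
Hydraulic retention time τ = V/Q = 4607 / 1420 = 3.245 d = 77.87 h.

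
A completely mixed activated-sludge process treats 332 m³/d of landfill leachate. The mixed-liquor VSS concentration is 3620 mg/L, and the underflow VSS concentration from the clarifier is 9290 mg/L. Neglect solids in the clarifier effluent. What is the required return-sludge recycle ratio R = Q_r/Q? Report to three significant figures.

Solids balance on the clarifier gives (1+R)X = R·X_r, so R = X/(X_r − X) = 3620 / (9290 − 3620) = 0.6384.

R ≈ 0.638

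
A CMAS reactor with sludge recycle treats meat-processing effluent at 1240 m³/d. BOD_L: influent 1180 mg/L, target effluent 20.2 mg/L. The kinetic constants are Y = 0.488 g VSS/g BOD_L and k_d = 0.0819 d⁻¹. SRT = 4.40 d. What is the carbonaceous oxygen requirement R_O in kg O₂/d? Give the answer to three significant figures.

R_O ≈ 706 kg O₂/d

Correct the yield for decay: Y_obs = Y/(1 + k_d θ_c) = 0.488 / (1 + 0.0819 × 4.40) = 0.488 / 1.360 = 0.3587.
Substrate removed = Q·(S₀ − S) = 1240 m³/d × (1180 − 20.2) g/m³ = 1.44×10^6 g/d = 1438 kg/d.
Net sludge production P_X = 0.3587 × 1438 = 515.9 kg VSS/d.
Carbonaceous O₂ demand = substrate oxidised − cell-mass equivalent = 1438 − 1.42 × 515.9 = 705.6 kg O₂/d.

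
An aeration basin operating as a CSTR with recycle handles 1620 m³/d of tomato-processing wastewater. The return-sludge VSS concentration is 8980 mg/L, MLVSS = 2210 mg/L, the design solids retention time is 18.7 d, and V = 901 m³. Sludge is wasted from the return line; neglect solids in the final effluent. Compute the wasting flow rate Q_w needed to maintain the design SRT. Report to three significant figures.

Q_w ≈ 11.9 m³/d

Wasting from the return line (neglecting effluent solids): Q_w = V·X / (θ_c·X_r) = 901.0 × 2210 / (18.7 × 8980) = 11.86 m³/d.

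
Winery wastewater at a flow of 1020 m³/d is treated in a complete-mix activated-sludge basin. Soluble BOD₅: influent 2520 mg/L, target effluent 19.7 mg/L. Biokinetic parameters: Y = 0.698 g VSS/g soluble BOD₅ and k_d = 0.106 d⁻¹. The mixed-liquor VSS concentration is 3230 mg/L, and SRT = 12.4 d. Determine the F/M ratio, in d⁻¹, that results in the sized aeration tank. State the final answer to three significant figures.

From the SRT design equation V = Y Q (S₀−S) θ_c / [X (1 + k_d θ_c)] = 0.698 × 1020 × (2520 − 19.7) × 12.4 / [3230 × (1 + 0.106 × 12.4)] = 2.21×10^7 / 7476 = 2953 m³.
F/M = Q·S₀ / (V·X) = 1020 × 2520 / (2953 × 3230) = 0.2695 g soluble BOD₅·(g VSS·d)⁻¹.

F/M ≈ 0.270 d⁻¹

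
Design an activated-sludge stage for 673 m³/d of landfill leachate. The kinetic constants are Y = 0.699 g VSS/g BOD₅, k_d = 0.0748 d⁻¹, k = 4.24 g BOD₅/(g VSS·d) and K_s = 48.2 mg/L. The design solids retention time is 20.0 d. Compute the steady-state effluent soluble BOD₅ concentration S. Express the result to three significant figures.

S ≈ 2.12 mg/L

For a completely mixed reactor with recycle the Lawrence–McCarty relation gives S = K_s·(1 + k_d·θ_c) / [θ_c·(Y·k − k_d) − 1] = 48.2 × (1 + 0.0748 × 20.0) / [20.0 × (0.699 × 4.24 − 0.0748) − 1] = 120.3 / 56.78 = 2.119 mg/L.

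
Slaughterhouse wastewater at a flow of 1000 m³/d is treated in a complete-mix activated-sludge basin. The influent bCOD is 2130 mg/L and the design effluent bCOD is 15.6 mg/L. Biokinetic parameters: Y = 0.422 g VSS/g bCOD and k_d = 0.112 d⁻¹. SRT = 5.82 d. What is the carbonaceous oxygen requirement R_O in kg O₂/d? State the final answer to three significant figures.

R_O ≈ 1350 kg O₂/d

Y_obs = Y / (1 + k_d θ_c) = 0.422 / (1 + 0.112 × 5.82) = 0.422 / 1.652 = 0.2555.
ΔS = 2130 − 15.6 = 2114 mg/L, so the substrate removal rate is 1000 × 2114/1000 = 2114 kg bCOD/d.
Biomass synthesised: P_X = Y_obs × 2114 = 540.2 kg VSS/d.
R_O = Q·(S₀ − S) − 1.42·P_X = 2114 − 1.42 × 540.2 = 1347 kg O₂/d.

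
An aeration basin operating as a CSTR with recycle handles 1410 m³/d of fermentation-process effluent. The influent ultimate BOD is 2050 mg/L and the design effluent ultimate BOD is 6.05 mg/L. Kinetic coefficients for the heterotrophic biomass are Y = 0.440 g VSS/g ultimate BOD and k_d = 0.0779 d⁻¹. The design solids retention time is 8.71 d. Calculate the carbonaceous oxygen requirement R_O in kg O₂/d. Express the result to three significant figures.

The observed yield is Y_obs = Y/(1 + k_d·θ_c) = 0.440 / (1 + 0.0779 × 8.71) = 0.440 / 1.679 = 0.2621 g VSS per g ultimate BOD removed.
Q·(S₀ − S) = 1410 × (2050 − 6.05) × 10⁻³ = 2882 kg/d removed.
Biomass synthesised: P_X = Y_obs × 2882 = 755.5 kg VSS/d.
R_O = Q·(S₀ − S) − 1.42·P_X = 2882 − 1.42 × 755.5 = 1809 kg O₂/d.

R_O ≈ 1810 kg O₂/d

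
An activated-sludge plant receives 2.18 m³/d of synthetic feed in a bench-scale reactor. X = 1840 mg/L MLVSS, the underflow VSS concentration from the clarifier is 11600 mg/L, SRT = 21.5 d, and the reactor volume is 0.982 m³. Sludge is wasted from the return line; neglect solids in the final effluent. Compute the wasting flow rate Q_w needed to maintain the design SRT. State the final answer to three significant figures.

Q_w = (V·X)/(θ_c X_r) = 0.9820 × 1840 / (21.5 × 11600) = 0.007245 m³/d.

Q_w ≈ 0.00724 m³/d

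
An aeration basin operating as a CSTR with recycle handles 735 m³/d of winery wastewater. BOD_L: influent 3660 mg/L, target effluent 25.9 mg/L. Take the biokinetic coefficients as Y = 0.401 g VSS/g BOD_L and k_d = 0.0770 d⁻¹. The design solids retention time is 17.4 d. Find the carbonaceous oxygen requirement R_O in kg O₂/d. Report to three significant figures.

R_O ≈ 2020 kg O₂/d

The observed yield is Y_obs = Y/(1 + k_d·θ_c) = 0.401 / (1 + 0.0770 × 17.4) = 0.401 / 2.340 = 0.1714 g VSS per g BOD_L removed.
Q·(S₀ − S) = 735 × (3660 − 25.9) × 10⁻³ = 2671 kg/d removed.
Biomass synthesised: P_X = Y_obs × 2671 = 457.8 kg VSS/d.
R_O = Q·ΔS − 1.42 P_X = 2671 − 650.0 = 2021 kg O₂/d.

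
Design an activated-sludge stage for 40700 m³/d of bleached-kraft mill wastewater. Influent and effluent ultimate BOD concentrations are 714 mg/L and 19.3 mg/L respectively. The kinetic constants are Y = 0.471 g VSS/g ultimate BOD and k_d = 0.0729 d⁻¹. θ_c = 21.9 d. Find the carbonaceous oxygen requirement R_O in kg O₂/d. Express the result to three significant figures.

R_O ≈ 21000 kg O₂/d

Y_obs = Y / (1 + k_d θ_c) = 0.471 / (1 + 0.0729 × 21.9) = 0.471 / 2.597 = 0.1814.
Mass of ultimate BOD removed per day: Q(S₀ − S) = 40700 × 694.7 g/m³ = 28274 kg/d.
Net sludge production P_X = 0.1814 × 28274 = 5129 kg VSS/d.
Carbonaceous O₂ demand = substrate oxidised − cell-mass equivalent = 28274 − 1.42 × 5129 = 20991 kg O₂/d.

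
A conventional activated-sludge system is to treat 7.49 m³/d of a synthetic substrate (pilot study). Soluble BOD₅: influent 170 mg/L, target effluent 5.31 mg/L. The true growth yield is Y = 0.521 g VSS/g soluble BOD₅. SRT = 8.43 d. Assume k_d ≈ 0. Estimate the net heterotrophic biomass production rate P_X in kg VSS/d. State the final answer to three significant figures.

Since k_d ≈ 0, Y_obs = Y = 0.521 g VSS/g soluble BOD₅.
Substrate removed = Q·(S₀ − S) = 7.49 m³/d × (170 − 5.31) g/m³ = 1.23×10^3 g/d = 1.234 kg/d.
Biomass produced: P_X = Y_obs·Q·ΔS = 0.5210 × 1.234 ≈ 0.6427 kg VSS/d.

P_X ≈ 0.643 kg VSS/d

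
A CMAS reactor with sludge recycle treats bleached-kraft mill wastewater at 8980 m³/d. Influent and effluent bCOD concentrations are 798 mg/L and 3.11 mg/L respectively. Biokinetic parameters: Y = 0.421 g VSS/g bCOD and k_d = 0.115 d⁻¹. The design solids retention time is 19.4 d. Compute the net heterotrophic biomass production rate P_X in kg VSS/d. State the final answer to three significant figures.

Observed yield with endogenous decay: Y_obs = Y / (1 + k_d·θ_c) = 0.421 / (1 + 0.115 × 19.4) = 0.421 / 3.231 = 0.1303 g VSS/g bCOD.
ΔS = 798 − 3.11 = 794.9 mg/L, so the substrate removal rate is 8980 × 794.9/1000 = 7138 kg bCOD/d.
So the net sludge growth is P_X = 0.1303 × 7138 = 930.1 kg VSS/d.

P_X ≈ 930 kg VSS/d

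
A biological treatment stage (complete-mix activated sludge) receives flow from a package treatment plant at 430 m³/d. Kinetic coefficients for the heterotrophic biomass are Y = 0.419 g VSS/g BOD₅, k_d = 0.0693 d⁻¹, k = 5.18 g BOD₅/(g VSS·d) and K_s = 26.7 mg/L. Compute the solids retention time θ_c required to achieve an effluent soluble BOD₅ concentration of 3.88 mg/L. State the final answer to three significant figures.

θ_c ≈ 4.85 d

At the target effluent, Y k S/(K_s+S) = 0.419×5.18×3.88/30.58 = 0.2754 d⁻¹.
1/θ_c = 0.2754 − 0.0693 = 0.2061 d⁻¹, so θ_c = 4.852 d.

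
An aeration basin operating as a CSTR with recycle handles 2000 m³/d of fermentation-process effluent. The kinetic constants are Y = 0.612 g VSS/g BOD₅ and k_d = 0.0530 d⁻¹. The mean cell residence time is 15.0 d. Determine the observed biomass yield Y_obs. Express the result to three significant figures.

Y_obs ≈ 0.341 g VSS/g BOD₅

Correct the yield for decay: Y_obs = Y/(1 + k_d θ_c) = 0.612 / (1 + 0.0530 × 15.0) = 0.612 / 1.795 = 0.3409.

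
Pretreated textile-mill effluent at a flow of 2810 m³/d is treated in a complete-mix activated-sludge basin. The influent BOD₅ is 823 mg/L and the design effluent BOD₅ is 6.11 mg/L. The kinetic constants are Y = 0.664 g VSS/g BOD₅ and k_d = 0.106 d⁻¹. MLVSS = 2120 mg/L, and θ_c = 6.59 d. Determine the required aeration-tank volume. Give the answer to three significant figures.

Steady-state biomass mass balance: V·X·(1 + k_d·θ_c) = Y·Q·(S₀ − S)·θ_c, so V = 0.664 × 2810 × (823 − 6.11) × 6.59 / [2120 × (1 + 0.106 × 6.59)] = 1×10^7 / 3601 = 2789 m³.

V ≈ 2790 m³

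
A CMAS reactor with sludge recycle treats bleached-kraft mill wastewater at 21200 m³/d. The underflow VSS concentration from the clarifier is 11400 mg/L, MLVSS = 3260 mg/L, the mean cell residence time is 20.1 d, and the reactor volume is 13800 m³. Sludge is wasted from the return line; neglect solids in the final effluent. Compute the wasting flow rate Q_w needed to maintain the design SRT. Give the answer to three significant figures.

Q_w = (V·X)/(θ_c X_r) = 13800 × 3260 / (20.1 × 11400) = 196.3 m³/d.

Q_w ≈ 196 m³/d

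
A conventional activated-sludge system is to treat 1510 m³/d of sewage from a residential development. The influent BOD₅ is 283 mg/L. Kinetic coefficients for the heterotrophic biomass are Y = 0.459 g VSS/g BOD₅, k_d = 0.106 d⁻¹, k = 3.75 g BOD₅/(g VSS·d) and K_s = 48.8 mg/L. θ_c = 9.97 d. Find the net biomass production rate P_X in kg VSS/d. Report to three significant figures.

P_X ≈ 93.1 kg VSS/d

For a completely mixed reactor with recycle the Lawrence–McCarty relation gives S = K_s·(1 + k_d·θ_c) / [θ_c·(Y·k − k_d) − 1] = 48.8 × (1 + 0.106 × 9.97) / [9.97 × (0.459 × 3.75 − 0.106) − 1] = 100.4 / 15.10 = 6.645 mg/L.
Correct the yield for decay: Y_obs = Y/(1 + k_d θ_c) = 0.459 / (1 + 0.106 × 9.97) = 0.459 / 2.057 = 0.2232.
ΔS = 283 − 6.65 = 276.4 mg/L, so the substrate removal rate is 1510 × 276.4/1000 = 417.3 kg BOD₅/d.
Net biomass production P_X = Y_obs × Q·(S₀ − S) = 0.2232 × 417.3 = 93.12 kg VSS/d.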